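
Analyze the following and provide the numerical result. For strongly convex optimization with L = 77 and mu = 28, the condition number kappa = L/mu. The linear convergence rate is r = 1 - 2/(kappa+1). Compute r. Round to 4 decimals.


Step 1: Compute the condition number.
kappa = L/mu = 77/28 = 2.75
Step 2: Compute the convergence rate.
r = 1 - 2/(kappa + 1) = 1 - 2*mu/(L + mu) = (L - mu)/(L + mu) = 49/105 = 0.4667


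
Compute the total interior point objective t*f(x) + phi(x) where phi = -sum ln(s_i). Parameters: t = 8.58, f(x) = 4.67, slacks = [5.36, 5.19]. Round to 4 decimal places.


Step 1: Compute log-barrier.
ln values: [1.679, 1.6467]
phi = -(1.679 + 1.6467) = -3.3257
Step 2: Compute augmented objective.
t*f(x) = 8.58*4.67 = 40.0686
Total = 40.0686 - 3.3257 = 36.7429


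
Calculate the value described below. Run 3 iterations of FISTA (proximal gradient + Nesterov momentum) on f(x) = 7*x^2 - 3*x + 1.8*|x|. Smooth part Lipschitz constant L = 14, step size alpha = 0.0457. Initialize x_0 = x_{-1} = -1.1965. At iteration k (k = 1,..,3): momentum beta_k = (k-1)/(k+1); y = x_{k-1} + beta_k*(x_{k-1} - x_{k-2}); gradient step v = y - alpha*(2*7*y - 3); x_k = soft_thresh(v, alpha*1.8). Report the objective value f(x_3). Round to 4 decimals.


FISTA on f(x) = 7*x^2 - 3*x + 1.8*|x|
L = 14, alpha = 0.0457
Iteration 1: beta = 0.0, y = -1.1965 + 0.0*(-1.1965 + 1.1965) = -1.1965
  grad(y) = -19.751, v = y - alpha*grad = -0.2939
  prox(v) = soft_thresh(-0.2939, 0.0823) = -0.2116
Iteration 2: beta = 0.3333, y = -0.2116 + 0.3333*(-0.2116 + 1.1965) = 0.1167
  grad(y) = -1.3666, v = y - alpha*grad = 0.1791
  prox(v) = soft_thresh(0.1791, 0.0823) = 0.0969
Iteration 3: beta = 0.5, y = 0.0969 + 0.5*(0.0969 + 0.2116) = 0.2511
  grad(y) = 0.5155, v = y - alpha*grad = 0.2275
  prox(v) = soft_thresh(0.2275, 0.0823) = 0.1453
f(x_3) = 7*0.1453^2 - 3*0.1453 + 1.8*|0.1453| = -0.0266


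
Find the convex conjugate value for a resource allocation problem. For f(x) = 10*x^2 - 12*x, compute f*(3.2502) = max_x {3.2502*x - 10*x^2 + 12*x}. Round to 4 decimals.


f*(y) = sup_x {y*x - a*x^2 - b*x} = sup_x {(y-b)*x - a*x^2}
FOC: (y - b) - 2a*x = 0 => x* = (y - b)/(2a)
x* = (3.2502 + 12)/(2*10) = 0.7625
f*(3.2502) = (y-b)^2/(4a) = (3.2502 + 12)^2/(4*10)
= 232.5686/40 = 5.8142


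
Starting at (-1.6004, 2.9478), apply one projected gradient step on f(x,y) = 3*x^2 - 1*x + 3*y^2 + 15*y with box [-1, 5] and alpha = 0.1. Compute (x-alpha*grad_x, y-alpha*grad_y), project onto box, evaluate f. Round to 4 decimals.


Step 1: Compute gradient at (-1.6004, 2.9478).
grad_x = 2*3*-1.6004 - 1 = -10.6024
grad_y = 2*3*2.9478 + 15 = 32.6868
Step 2: Gradient step.
x_raw = -1.6004 - 0.1*-10.6024 = -0.5402
y_raw = 2.9478 - 0.1*32.6868 = -0.3209
Step 3: Project onto [-1, 5].
x_proj = clip(-0.5402) = -0.5402
y_proj = clip(-0.3209) = -0.3209
Step 4: Evaluate f.
f(-0.5402, -0.3209) = -3.0888


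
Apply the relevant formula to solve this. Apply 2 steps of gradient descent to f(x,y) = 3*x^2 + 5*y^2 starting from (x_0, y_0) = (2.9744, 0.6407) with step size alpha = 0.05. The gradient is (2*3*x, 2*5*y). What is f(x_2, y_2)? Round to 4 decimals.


Gradient descent on f(x,y) = 3*x^2 + 5*y^2.
Starting point: (2.9744, 0.6407), alpha = 0.05
Step 1: grad_x = 2*3*2.9744 = 17.8464, grad_y = 2*5*0.6407 = 6.407
  x_1 = 2.9744 - 0.05*17.8464 = 2.0821
  y_1 = 0.6407 - 0.05*6.407 = 0.3204
Step 2: grad_x = 2*3*2.0821 = 12.4925, grad_y = 2*5*0.3204 = 3.2035
  x_2 = 2.0821 - 0.05*12.4925 = 1.4575
  y_2 = 0.3204 - 0.05*3.2035 = 0.1602
f(1.4575, 0.1602) = 3*1.4575^2 + 5*0.1602^2 = 6.5008


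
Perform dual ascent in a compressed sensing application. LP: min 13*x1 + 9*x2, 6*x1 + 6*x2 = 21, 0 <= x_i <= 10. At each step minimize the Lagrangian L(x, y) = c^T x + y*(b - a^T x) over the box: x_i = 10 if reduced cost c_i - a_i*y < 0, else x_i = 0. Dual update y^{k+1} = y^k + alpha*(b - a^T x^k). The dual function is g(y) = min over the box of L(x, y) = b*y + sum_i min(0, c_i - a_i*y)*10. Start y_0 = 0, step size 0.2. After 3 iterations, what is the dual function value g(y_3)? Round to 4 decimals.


Dual ascent for LP: min 13*x1 + 9*x2, 6*x1 + 6*x2 = 21, 0 <= x_i <= 10
Step 1: y^k = 0.0, reduced costs: (13.0, 9.0)
  x^k = (0.0, 0.0), subgradient = b - a^T x = 21.0
  y^{k+1} = 0.0 + 0.2*21.0 = 4.2
Step 2: y^k = 4.2, reduced costs: (-12.2, -16.2)
  x^k = (10.0, 10.0), subgradient = b - a^T x = -99.0
  y^{k+1} = 4.2 + 0.2*-99.0 = -15.6
Step 3: y^k = -15.6, reduced costs: (106.6, 102.6)
  x^k = (0.0, 0.0), subgradient = b - a^T x = 21.0
  y^{k+1} = -15.6 + 0.2*21.0 = -11.4
Dual objective at y_3 = -11.4: reduced costs (81.4, 77.4), box minimizer x = (0.0, 0.0)
g(y_3) = b*y + (c1 - a1*y)*x1 + (c2 - a2*y)*x2 = 21*(-11.4) + 81.4*0.0 + 77.4*0.0 = -239.4 + 0.0 + 0.0 = -239.4


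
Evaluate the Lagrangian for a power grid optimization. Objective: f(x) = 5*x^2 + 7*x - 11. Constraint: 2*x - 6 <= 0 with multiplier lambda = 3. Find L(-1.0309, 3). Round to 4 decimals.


Step 1: Evaluate f(x).
f(-1.0309) = 5*(-1.0309)^2 + 7*(-1.0309) - 11 = -12.9025
Step 2: Evaluate g(x).
g(-1.0309) = 2*-1.0309 - 6 = -8.0618
Step 3: Compute Lagrangian.
L = -12.9025 + 3*-8.0618 = -37.0879


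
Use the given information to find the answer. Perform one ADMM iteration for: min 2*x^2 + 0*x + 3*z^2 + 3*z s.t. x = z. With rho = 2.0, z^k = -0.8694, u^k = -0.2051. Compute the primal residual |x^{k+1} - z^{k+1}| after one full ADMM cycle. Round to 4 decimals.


ADMM iteration with rho = 2.0, z^k = -0.8694, u^k = -0.2051
Step 1: x-update.
Minimize 2*x^2 + 0*x + (2.0/2)*(x + 0.8694 - 0.2051)^2
FOC: (2*2 + 2.0)*x = 0 + 2.0*(-0.8694 + 0.2051)
x^{k+1} = -0.2214
Step 2: z-update.
Minimize 3*z^2 + 3*z + (2.0/2)*(-0.2214 - z - 0.2051)^2
FOC: (2*3 + 2.0)*z = -3 + 2.0*(-0.2214 - 0.2051)
z^{k+1} = -0.4816
Step 3: u-update.
u^{k+1} = -0.2051 - 0.2214 + 0.4816 = 0.0551
Step 4: Primal residual = |-0.2214 + 0.4816| = 0.2602


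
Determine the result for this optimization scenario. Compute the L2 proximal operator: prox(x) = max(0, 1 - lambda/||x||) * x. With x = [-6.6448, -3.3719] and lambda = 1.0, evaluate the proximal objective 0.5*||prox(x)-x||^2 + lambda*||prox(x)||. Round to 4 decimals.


Step 1: Compute ||x||.
||x|| = 7.4514
Step 2: Compute scaling factor.
scale = max(0, 1 - 1.0/7.4514) = 0.8658
Step 3: prox(x) = [-5.753, -2.9194]
||prox(x)|| = 6.4514
Step 4: Proximal objective.
0.5*||prox-x||^2 = 0.5
lambda*||prox|| = 6.4514
Total = 6.9514


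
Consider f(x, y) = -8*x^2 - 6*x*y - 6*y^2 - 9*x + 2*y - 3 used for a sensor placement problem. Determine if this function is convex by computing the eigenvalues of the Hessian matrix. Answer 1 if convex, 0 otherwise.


The Hessian of f(x,y) = -8*x^2 - 6*x*y - 6*y^2 - 9*x + 2*y - 3 is:
H = [[-16, -6], [-6, -12]]
Trace = -16 - 12 = -28
Determinant = -16*-12 - (-6)^2 = 156
Discriminant = (-28)^2 - 4*156 = 160.0
Eigenvalues: lambda_1 = -20.3246, lambda_2 = -7.6754
The function is not convex.

0


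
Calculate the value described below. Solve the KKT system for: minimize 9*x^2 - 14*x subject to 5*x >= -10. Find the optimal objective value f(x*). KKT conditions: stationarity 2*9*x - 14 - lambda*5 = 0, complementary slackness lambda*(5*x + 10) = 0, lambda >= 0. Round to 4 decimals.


Step 1: Try lambda = 0 (constraint inactive).
Stationarity: 2*9*x - 14 = 0
x* = 14/(2*9) = 7/9 = 0.7778 (rounded; the exact value 7/9 is used below)
Check constraint: 5*0.7778 = 3.889 >= -10 -- satisfied.
Step 2: Compute optimal value.
f(x*) = 9*(7/9)^2 - 14*(7/9) = -5.4444


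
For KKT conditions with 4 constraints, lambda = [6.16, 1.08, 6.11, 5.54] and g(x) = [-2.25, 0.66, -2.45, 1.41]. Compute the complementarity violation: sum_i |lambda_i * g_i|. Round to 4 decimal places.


KKT complementary slackness check:
lambda_1 * g_1 = 6.16 * -2.25 = -13.86
lambda_2 * g_2 = 1.08 * 0.66 = 0.7128
lambda_3 * g_3 = 6.11 * -2.45 = -14.9695
lambda_4 * g_4 = 5.54 * 1.41 = 7.8114
Total violation = 13.86 + 0.7128 + 14.9695 + 7.8114 = 37.3537


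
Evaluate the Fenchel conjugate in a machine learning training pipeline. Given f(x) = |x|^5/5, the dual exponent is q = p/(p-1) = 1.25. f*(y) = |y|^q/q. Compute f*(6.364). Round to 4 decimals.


The conjugate exponent q satisfies 1/p + 1/q = 1.
p = 5, so q = 5/(5 - 1) = 1.25
|y|^q = 6.364^1.25 = 10.1079
f*(6.364) = 10.1079 / 1.25 = 8.0864


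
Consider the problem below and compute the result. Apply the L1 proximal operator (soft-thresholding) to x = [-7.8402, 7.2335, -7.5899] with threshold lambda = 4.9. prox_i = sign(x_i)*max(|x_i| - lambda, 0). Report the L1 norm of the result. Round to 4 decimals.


Soft-thresholding with lambda = 4.9:
prox(-7.8402) = sign(-7.8402)*max(|-7.8402| - 4.9, 0) = -2.9402
prox(7.2335) = sign(7.2335)*max(|7.2335| - 4.9, 0) = 2.3335
prox(-7.5899) = sign(-7.5899)*max(|-7.5899| - 4.9, 0) = -2.6899
prox(x) = [-2.9402, 2.3335, -2.6899]
||prox(x)||_1 = 2.9402 + 2.3335 + 2.6899 = 7.9636


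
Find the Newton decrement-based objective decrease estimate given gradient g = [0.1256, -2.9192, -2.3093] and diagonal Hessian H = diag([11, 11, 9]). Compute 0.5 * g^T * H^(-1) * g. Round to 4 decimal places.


Step 1: H is diagonal, so H^(-1) * g = [0.0114, -0.2654, -0.2566].
Step 2: g^T H^(-1) g = sum_i g_i^2 / H_ii
  = (0.1256)^2/11 + (-2.9192)^2/11 + (-2.3093)^2/9
  = 0.0014 + 0.7747 + 0.5925 = 1.3687
Step 3: Objective decrease = 0.5 * g^T H^(-1) g = 0.6843


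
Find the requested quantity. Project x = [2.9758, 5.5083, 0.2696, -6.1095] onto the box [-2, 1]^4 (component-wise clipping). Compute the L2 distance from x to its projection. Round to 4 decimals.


Project each component onto [-2, 1].
clip(2.9758) = 1.0, clip(5.5083) = 1.0, clip(0.2696) = 0.2696, clip(-6.1095) = -2.0
Projection = [1.0, 1.0, 0.2696, -2.0]
Squared diffs: [3.9038, 20.3248, 0.0, 16.888]
Distance = sqrt(41.1166) = 6.4122


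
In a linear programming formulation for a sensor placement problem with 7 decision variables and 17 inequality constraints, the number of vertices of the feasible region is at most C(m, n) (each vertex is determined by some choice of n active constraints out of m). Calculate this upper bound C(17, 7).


Each vertex corresponds to some choice of n active constraints out of m, so the number of vertices is at most C(m, n) = m! / (n!(m-n)!).
m = 17, n = 7
Numerator: 17 * 16 * 15 * 14 * 13 * 12 * 11
Denominator: 7! = 5040
C(17, 7) = 19448


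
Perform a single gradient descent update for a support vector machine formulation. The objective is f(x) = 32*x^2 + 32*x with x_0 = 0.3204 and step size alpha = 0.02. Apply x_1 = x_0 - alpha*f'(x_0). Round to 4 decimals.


We compute the gradient at x_0 and apply the update.
f'(x) = 64*x + 32
f'(0.3204) = 64*0.3204 + 32 = 52.5056
x_1 = 0.3204 - 0.02*52.5056 = -0.7297


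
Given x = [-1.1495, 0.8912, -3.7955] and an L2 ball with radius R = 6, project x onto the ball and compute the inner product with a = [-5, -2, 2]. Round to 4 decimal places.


Step 1: Compute ||x|| (intermediates to 6 decimals).
||x|| = sqrt((-1.1495)^2 + 0.8912^2 + (-3.7955)^2) = 4.064653
Step 2: Project.
Since ||x|| <= R, proj = x (no scaling needed).
proj(x) = [-1.1495, 0.8912, -3.7955]
Step 3: Dot product.
a^T * proj(x) = -5*(-1.1495) - 2*0.8912 + 2*(-3.7955) = -3.6259


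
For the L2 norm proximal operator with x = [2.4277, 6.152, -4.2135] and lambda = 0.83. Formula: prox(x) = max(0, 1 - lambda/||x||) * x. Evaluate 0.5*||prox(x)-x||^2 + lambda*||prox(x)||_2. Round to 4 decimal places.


Step 1: Compute ||x||.
||x|| = 7.8418
Step 2: Compute scaling factor.
scale = max(0, 1 - 0.83/7.8418) = 0.8942
Step 3: prox(x) = [2.1707, 5.5009, -3.7675]
||prox(x)|| = 7.0118
Step 4: Proximal objective.
0.5*||prox-x||^2 = 0.3445
lambda*||prox|| = 5.8198
Total = 6.1643


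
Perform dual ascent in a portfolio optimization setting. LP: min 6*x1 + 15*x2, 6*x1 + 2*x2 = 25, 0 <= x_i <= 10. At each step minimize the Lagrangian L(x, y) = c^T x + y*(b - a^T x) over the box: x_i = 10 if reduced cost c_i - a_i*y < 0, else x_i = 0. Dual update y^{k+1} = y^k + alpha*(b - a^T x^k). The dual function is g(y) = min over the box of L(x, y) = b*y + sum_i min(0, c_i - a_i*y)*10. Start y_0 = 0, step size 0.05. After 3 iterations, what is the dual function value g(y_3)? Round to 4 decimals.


Dual ascent for LP: min 6*x1 + 15*x2, 6*x1 + 2*x2 = 25, 0 <= x_i <= 10
Step 1: y^k = 0.0, reduced costs: (6.0, 15.0)
  x^k = (0.0, 0.0), subgradient = b - a^T x = 25.0
  y^{k+1} = 0.0 + 0.05*25.0 = 1.25
Step 2: y^k = 1.25, reduced costs: (-1.5, 12.5)
  x^k = (10.0, 0.0), subgradient = b - a^T x = -35.0
  y^{k+1} = 1.25 + 0.05*-35.0 = -0.5
Step 3: y^k = -0.5, reduced costs: (9.0, 16.0)
  x^k = (0.0, 0.0), subgradient = b - a^T x = 25.0
  y^{k+1} = -0.5 + 0.05*25.0 = 0.75
Dual objective at y_3 = 0.75: reduced costs (1.5, 13.5), box minimizer x = (0.0, 0.0)
g(y_3) = b*y + (c1 - a1*y)*x1 + (c2 - a2*y)*x2 = 25*0.75 + 1.5*0.0 + 13.5*0.0 = 18.75 + 0.0 + 0.0 = 18.75


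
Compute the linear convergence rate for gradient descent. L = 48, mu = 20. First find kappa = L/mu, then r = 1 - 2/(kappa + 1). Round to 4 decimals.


Step 1: Compute the condition number.
kappa = L/mu = 48/20 = 2.4
Step 2: Compute the convergence rate.
r = 1 - 2/(kappa + 1) = 1 - 2*mu/(L + mu) = (L - mu)/(L + mu) = 28/68 = 0.4118


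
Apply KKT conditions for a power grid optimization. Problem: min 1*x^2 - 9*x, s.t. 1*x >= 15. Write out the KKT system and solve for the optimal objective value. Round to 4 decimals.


Step 1: Try lambda = 0 (constraint inactive).
x_unc = 9/(2*1) = 4.5
Check: 1*4.5 = 4.5 < 15 -- violated!
Step 2: Constraint must be active: 1*x = 15
x* = 15/1 = 15.0
lambda = (2*1*15.0 - 9)/1 = 21.0
Step 3: Compute optimal value.
f(x*) = 1*15.0^2 - 9*15.0 = 90.0


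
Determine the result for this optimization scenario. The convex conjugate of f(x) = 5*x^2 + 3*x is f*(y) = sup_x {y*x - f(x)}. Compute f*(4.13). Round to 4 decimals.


f*(y) = sup_x {y*x - a*x^2 - b*x} = sup_x {(y-b)*x - a*x^2}
FOC: (y - b) - 2a*x = 0 => x* = (y - b)/(2a)
x* = (4.13 - 3)/(2*5) = 0.113
f*(4.13) = (y-b)^2/(4a) = (4.13 - 3)^2/(4*5)
= 1.2769/20 = 0.0638


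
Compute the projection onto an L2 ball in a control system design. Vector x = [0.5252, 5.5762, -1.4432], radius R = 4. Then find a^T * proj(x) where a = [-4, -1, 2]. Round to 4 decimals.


Step 1: Compute ||x|| (intermediates to 6 decimals).
||x|| = sqrt(0.5252^2 + 5.5762^2 + (-1.4432)^2) = 5.783828
Step 2: Project.
Since ||x|| > R, scale = R/||x|| = 4/5.783828 = 0.691583, proj(x) = scale * x
proj(x) = [0.363219, 3.856405, -0.998093]
Step 3: Dot product.
a^T * proj(x) = -4*0.363219 - 1*3.856405 + 2*(-0.998093) = -7.3055


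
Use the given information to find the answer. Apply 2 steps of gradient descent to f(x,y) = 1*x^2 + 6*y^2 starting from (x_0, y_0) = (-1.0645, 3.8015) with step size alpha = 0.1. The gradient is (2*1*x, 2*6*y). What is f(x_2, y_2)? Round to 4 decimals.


Gradient descent on f(x,y) = 1*x^2 + 6*y^2.
Starting point: (-1.0645, 3.8015), alpha = 0.1
Step 1: grad_x = 2*1*-1.0645 = -2.129, grad_y = 2*6*3.8015 = 45.618
  x_1 = -1.0645 - 0.1*-2.129 = -0.8516
  y_1 = 3.8015 - 0.1*45.618 = -0.7603
Step 2: grad_x = 2*1*-0.8516 = -1.7032, grad_y = 2*6*-0.7603 = -9.1236
  x_2 = -0.8516 - 0.1*-1.7032 = -0.6813
  y_2 = -0.7603 - 0.1*-9.1236 = 0.1521
f(-0.6813, 0.1521) = 1*(-0.6813)^2 + 6*0.1521^2 = 0.6029


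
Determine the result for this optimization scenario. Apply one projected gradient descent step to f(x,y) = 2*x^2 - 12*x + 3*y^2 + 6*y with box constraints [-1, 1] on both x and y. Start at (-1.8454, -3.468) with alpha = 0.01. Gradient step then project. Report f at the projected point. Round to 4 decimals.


Step 1: Compute gradient at (-1.8454, -3.468).
grad_x = 2*2*-1.8454 - 12 = -19.3816
grad_y = 2*3*-3.468 + 6 = -14.808
Step 2: Gradient step.
x_raw = -1.8454 - 0.01*-19.3816 = -1.6516
y_raw = -3.468 - 0.01*-14.808 = -3.3199
Step 3: Project onto [-1, 1].
x_proj = clip(-1.6516) = -1.0
y_proj = clip(-3.3199) = -1.0
Step 4: Evaluate f.
f(-1.0, -1.0) = 11.0


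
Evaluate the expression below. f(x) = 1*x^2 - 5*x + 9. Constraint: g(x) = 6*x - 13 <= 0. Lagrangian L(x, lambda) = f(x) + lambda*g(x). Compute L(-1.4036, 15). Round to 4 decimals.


Step 1: Evaluate f(x).
f(-1.4036) = 1*(-1.4036)^2 - 5*(-1.4036) + 9 = 17.9881
Step 2: Evaluate g(x).
g(-1.4036) = 6*-1.4036 - 13 = -21.4216
Step 3: Compute Lagrangian.
L = 17.9881 + 15*-21.4216 = -303.3359


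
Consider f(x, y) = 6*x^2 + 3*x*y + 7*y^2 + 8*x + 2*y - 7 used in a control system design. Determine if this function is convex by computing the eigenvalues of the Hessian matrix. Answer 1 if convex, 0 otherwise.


The Hessian of f(x,y) = 6*x^2 + 3*x*y + 7*y^2 + 8*x + 2*y - 7 is:
H = [[12, 3], [3, 14]]
Trace = 12 + 14 = 26
Determinant = 12*14 - (3)^2 = 159
Discriminant = (26)^2 - 4*159 = 40.0
Eigenvalues: lambda_1 = 9.8377, lambda_2 = 16.1623
The function is convex.

1


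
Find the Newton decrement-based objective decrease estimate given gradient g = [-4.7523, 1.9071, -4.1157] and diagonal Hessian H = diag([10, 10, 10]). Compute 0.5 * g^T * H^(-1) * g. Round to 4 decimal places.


Step 1: H is diagonal, so H^(-1) * g = [-0.4752, 0.1907, -0.4116].
Step 2: g^T H^(-1) g = sum_i g_i^2 / H_ii
  = (-4.7523)^2/10 + (1.9071)^2/10 + (-4.1157)^2/10
  = 2.2584 + 0.3637 + 1.6939 = 4.316
Step 3: Objective decrease = 0.5 * g^T H^(-1) g = 2.158


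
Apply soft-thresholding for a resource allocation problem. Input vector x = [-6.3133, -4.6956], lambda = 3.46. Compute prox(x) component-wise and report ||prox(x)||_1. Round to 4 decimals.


Soft-thresholding with lambda = 3.46:
prox(-6.3133) = sign(-6.3133)*max(|-6.3133| - 3.46, 0) = -2.8533
prox(-4.6956) = sign(-4.6956)*max(|-4.6956| - 3.46, 0) = -1.2356
prox(x) = [-2.8533, -1.2356]
||prox(x)||_1 = 2.8533 + 1.2356 = 4.0889


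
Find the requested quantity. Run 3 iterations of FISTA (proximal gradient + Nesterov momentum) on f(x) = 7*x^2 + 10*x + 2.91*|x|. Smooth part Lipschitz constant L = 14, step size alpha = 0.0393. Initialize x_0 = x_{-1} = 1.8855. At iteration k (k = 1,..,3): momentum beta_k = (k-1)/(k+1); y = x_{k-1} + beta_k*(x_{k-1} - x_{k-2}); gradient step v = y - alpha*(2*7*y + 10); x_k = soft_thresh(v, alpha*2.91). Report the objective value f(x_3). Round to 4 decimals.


FISTA on f(x) = 7*x^2 + 10*x + 2.91*|x|
L = 14, alpha = 0.0393
Iteration 1: beta = 0.0, y = 1.8855 + 0.0*(1.8855 - 1.8855) = 1.8855
  grad(y) = 36.397, v = y - alpha*grad = 0.4551
  prox(v) = soft_thresh(0.4551, 0.1144) = 0.3407
Iteration 2: beta = 0.3333, y = 0.3407 + 0.3333*(0.3407 - 1.8855) = -0.1742
  grad(y) = 7.5614, v = y - alpha*grad = -0.4713
  prox(v) = soft_thresh(-0.4713, 0.1144) = -0.357
Iteration 3: beta = 0.5, y = -0.357 + 0.5*(-0.357 - 0.3407) = -0.7058
  grad(y) = 0.1181, v = y - alpha*grad = -0.7105
  prox(v) = soft_thresh(-0.7105, 0.1144) = -0.5961
f(x_3) = 7*(-0.5961)^2 + 10*(-0.5961) + 2.91*|-0.5961| = -1.739


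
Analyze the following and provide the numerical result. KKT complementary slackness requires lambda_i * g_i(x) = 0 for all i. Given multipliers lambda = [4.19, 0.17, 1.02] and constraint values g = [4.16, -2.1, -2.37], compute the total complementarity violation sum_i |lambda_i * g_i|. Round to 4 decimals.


KKT complementary slackness check:
lambda_1 * g_1 = 4.19 * 4.16 = 17.4304
lambda_2 * g_2 = 0.17 * -2.1 = -0.357
lambda_3 * g_3 = 1.02 * -2.37 = -2.4174
Total violation = 17.4304 + 0.357 + 2.4174 = 20.2048


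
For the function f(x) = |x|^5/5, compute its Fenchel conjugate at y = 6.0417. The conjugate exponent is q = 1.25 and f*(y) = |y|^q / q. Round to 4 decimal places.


The conjugate exponent q satisfies 1/p + 1/q = 1.
p = 5, so q = 5/(5 - 1) = 1.25
|y|^q = 6.0417^1.25 = 9.4722
f*(6.0417) = 9.4722 / 1.25 = 7.5777


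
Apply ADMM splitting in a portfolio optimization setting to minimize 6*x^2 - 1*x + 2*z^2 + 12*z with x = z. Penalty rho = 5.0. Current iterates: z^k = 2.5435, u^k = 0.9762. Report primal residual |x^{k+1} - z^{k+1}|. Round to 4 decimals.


ADMM iteration with rho = 5.0, z^k = 2.5435, u^k = 0.9762
Step 1: x-update.
Minimize 6*x^2 - 1*x + (5.0/2)*(x - 2.5435 + 0.9762)^2
FOC: (2*6 + 5.0)*x = 1 + 5.0*(2.5435 - 0.9762)
x^{k+1} = 0.5198
Step 2: z-update.
Minimize 2*z^2 + 12*z + (5.0/2)*(0.5198 - z + 0.9762)^2
FOC: (2*2 + 5.0)*z = -12 + 5.0*(0.5198 + 0.9762)
z^{k+1} = -0.5022
Step 3: u-update.
u^{k+1} = 0.9762 + 0.5198 + 0.5022 = 1.9982
Step 4: Primal residual = |0.5198 + 0.5022| = 1.022


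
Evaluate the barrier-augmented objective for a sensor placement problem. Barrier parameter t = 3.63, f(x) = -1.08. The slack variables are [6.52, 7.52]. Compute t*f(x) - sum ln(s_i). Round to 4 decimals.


Step 1: Compute log-barrier.
ln values: [1.8749, 2.0176]
phi = -(1.8749 + 2.0176) = -3.8924
Step 2: Compute augmented objective.
t*f(x) = 3.63*-1.08 = -3.9204
Total = -3.9204 - 3.8924 = -7.8128


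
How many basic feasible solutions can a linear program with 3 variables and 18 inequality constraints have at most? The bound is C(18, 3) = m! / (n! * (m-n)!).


Each vertex corresponds to some choice of n active constraints out of m, so the number of vertices is at most C(m, n) = m! / (n!(m-n)!).
m = 18, n = 3
Numerator: 18 * 17 * 16
Denominator: 3! = 6
C(18, 3) = 816


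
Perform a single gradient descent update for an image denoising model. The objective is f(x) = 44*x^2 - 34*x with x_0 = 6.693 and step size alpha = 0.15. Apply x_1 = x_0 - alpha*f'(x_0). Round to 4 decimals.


We compute the gradient at x_0 and apply the update.
f'(x) = 88*x - 34
f'(6.693) = 88*6.693 - 34 = 554.984
x_1 = 6.693 - 0.15*554.984 = -76.5546


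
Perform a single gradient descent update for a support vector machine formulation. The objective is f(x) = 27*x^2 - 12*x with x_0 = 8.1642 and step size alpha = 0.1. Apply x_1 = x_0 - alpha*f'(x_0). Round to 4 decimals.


We compute the gradient at x_0 and apply the update.
f'(x) = 54*x - 12
f'(8.1642) = 54*8.1642 - 12 = 428.8668
x_1 = 8.1642 - 0.1*428.8668 = -34.7225


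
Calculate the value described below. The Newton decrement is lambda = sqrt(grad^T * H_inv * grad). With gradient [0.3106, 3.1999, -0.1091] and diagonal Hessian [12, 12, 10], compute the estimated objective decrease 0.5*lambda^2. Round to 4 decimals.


Step 1: H is diagonal, so H^(-1) * g = [0.0259, 0.2667, -0.0109].
Step 2: g^T H^(-1) g = sum_i g_i^2 / H_ii
  = (0.3106)^2/12 + (3.1999)^2/12 + (-0.1091)^2/10
  = 0.008 + 0.8533 + 0.0012 = 0.8625
Step 3: Objective decrease = 0.5 * g^T H^(-1) g = 0.4313


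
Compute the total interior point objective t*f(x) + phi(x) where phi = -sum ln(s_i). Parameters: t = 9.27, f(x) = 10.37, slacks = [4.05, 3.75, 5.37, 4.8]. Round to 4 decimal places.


Step 1: Compute log-barrier.
ln values: [1.3987, 1.3218, 1.6808, 1.5686]
phi = -(1.3987 + 1.3218 + 1.6808 + 1.5686) = -5.9699
Step 2: Compute augmented objective.
t*f(x) = 9.27*10.37 = 96.1299
Total = 96.1299 - 5.9699 = 90.16


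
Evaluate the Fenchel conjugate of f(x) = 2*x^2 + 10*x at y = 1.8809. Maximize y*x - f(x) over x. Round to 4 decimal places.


f*(y) = sup_x {y*x - a*x^2 - b*x} = sup_x {(y-b)*x - a*x^2}
FOC: (y - b) - 2a*x = 0 => x* = (y - b)/(2a)
x* = (1.8809 - 10)/(2*2) = -2.0298
f*(1.8809) = (y-b)^2/(4a) = (1.8809 - 10)^2/(4*2)
= 65.9198/8 = 8.24


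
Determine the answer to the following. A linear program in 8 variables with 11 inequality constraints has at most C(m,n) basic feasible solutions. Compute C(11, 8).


Each vertex corresponds to some choice of n active constraints out of m, so the number of vertices is at most C(m, n) = m! / (n!(m-n)!).
m = 11, n = 8
Numerator: 11 * 10 * 9 * 8 * 7 * 6 * 5 * 4
Denominator: 8! = 40320
C(11, 8) = 165


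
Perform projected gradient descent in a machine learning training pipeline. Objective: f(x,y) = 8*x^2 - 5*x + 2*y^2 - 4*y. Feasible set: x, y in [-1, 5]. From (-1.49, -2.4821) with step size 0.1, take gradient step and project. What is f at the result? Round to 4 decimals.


Step 1: Compute gradient at (-1.49, -2.4821).
grad_x = 2*8*-1.49 - 5 = -28.84
grad_y = 2*2*-2.4821 - 4 = -13.9284
Step 2: Gradient step.
x_raw = -1.49 - 0.1*-28.84 = 1.394
y_raw = -2.4821 - 0.1*-13.9284 = -1.0893
Step 3: Project onto [-1, 5].
x_proj = clip(1.394) = 1.394
y_proj = clip(-1.0893) = -1.0
Step 4: Evaluate f.
f(1.394, -1.0) = 14.5759


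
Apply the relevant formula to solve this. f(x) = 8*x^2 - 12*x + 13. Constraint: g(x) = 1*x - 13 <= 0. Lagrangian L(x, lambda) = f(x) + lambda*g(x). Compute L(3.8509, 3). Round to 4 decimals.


Step 1: Evaluate f(x).
f(3.8509) = 8*3.8509^2 - 12*3.8509 + 13 = 85.4246
Step 2: Evaluate g(x).
g(3.8509) = 1*3.8509 - 13 = -9.1491
Step 3: Compute Lagrangian.
L = 85.4246 + 3*-9.1491 = 57.9773


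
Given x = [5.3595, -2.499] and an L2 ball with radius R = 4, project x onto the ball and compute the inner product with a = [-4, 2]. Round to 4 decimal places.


Step 1: Compute ||x|| (intermediates to 6 decimals).
||x|| = sqrt(5.3595^2 + (-2.499)^2) = 5.91348
Step 2: Project.
Since ||x|| > R, scale = R/||x|| = 4/5.91348 = 0.676421, proj(x) = scale * x
proj(x) = [3.625278, -1.690376]
Step 3: Dot product.
a^T * proj(x) = -4*3.625278 + 2*(-1.690376) = -17.8819


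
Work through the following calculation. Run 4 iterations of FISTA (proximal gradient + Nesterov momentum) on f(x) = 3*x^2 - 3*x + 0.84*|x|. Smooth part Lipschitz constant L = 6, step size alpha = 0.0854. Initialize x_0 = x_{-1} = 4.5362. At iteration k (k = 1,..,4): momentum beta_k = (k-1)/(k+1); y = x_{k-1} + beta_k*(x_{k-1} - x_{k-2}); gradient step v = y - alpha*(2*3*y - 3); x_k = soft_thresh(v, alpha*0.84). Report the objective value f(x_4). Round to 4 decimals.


FISTA on f(x) = 3*x^2 - 3*x + 0.84*|x|
L = 6, alpha = 0.0854
Iteration 1: beta = 0.0, y = 4.5362 + 0.0*(4.5362 - 4.5362) = 4.5362
  grad(y) = 24.2172, v = y - alpha*grad = 2.4681
  prox(v) = soft_thresh(2.4681, 0.0717) = 2.3963
Iteration 2: beta = 0.3333, y = 2.3963 + 0.3333*(2.3963 - 4.5362) = 1.683
  grad(y) = 7.0981, v = y - alpha*grad = 1.0768
  prox(v) = soft_thresh(1.0768, 0.0717) = 1.0051
Iteration 3: beta = 0.5, y = 1.0051 + 0.5*(1.0051 - 2.3963) = 0.3095
  grad(y) = -1.143, v = y - alpha*grad = 0.4071
  prox(v) = soft_thresh(0.4071, 0.0717) = 0.3354
Iteration 4: beta = 0.6, y = 0.3354 + 0.6*(0.3354 - 1.0051) = -0.0665
  grad(y) = -3.3988, v = y - alpha*grad = 0.2238
  prox(v) = soft_thresh(0.2238, 0.0717) = 0.1521
f(x_4) = 3*0.1521^2 - 3*0.1521 + 0.84*|0.1521| = -0.2591


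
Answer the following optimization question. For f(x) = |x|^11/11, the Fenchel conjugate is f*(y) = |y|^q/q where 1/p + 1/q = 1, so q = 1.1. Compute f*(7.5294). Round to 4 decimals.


The conjugate exponent q satisfies 1/p + 1/q = 1.
p = 11, so q = 11/(11 - 1) = 1.1
|y|^q = 7.5294^1.1 = 9.2137
f*(7.5294) = 9.2137 / 1.1 = 8.3761


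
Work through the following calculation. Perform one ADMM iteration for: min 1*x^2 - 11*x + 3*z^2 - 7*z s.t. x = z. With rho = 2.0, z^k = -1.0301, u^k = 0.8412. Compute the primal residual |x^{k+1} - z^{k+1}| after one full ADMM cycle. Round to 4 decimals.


ADMM iteration with rho = 2.0, z^k = -1.0301, u^k = 0.8412
Step 1: x-update.
Minimize 1*x^2 - 11*x + (2.0/2)*(x + 1.0301 + 0.8412)^2
FOC: (2*1 + 2.0)*x = 11 + 2.0*(-1.0301 - 0.8412)
x^{k+1} = 1.8144
Step 2: z-update.
Minimize 3*z^2 - 7*z + (2.0/2)*(1.8144 - z + 0.8412)^2
FOC: (2*3 + 2.0)*z = 7 + 2.0*(1.8144 + 0.8412)
z^{k+1} = 1.5389
Step 3: u-update.
u^{k+1} = 0.8412 + 1.8144 - 1.5389 = 1.1167
Step 4: Primal residual = |1.8144 - 1.5389| = 0.2755


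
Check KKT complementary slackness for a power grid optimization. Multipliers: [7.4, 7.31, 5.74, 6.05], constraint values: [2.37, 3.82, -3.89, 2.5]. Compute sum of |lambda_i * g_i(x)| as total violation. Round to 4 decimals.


KKT complementary slackness check:
lambda_1 * g_1 = 7.4 * 2.37 = 17.538
lambda_2 * g_2 = 7.31 * 3.82 = 27.9242
lambda_3 * g_3 = 5.74 * -3.89 = -22.3286
lambda_4 * g_4 = 6.05 * 2.5 = 15.125
Total violation = 17.538 + 27.9242 + 22.3286 + 15.125 = 82.9158


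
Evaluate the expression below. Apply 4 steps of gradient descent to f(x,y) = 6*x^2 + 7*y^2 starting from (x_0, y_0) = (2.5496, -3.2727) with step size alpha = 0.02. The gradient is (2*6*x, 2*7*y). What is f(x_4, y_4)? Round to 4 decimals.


Gradient descent on f(x,y) = 6*x^2 + 7*y^2.
Starting point: (2.5496, -3.2727), alpha = 0.02
Step 1: grad_x = 2*6*2.5496 = 30.5952, grad_y = 2*7*-3.2727 = -45.8178
  x_1 = 2.5496 - 0.02*30.5952 = 1.9377
  y_1 = -3.2727 - 0.02*-45.8178 = -2.3563
Step 2: grad_x = 2*6*1.9377 = 23.2524, grad_y = 2*7*-2.3563 = -32.9888
  x_2 = 1.9377 - 0.02*23.2524 = 1.4726
  y_2 = -2.3563 - 0.02*-32.9888 = -1.6966
Step 3: grad_x = 2*6*1.4726 = 17.6718, grad_y = 2*7*-1.6966 = -23.7519
  x_3 = 1.4726 - 0.02*17.6718 = 1.1192
  y_3 = -1.6966 - 0.02*-23.7519 = -1.2215
Step 4: grad_x = 2*6*1.1192 = 13.4306, grad_y = 2*7*-1.2215 = -17.1014
  x_4 = 1.1192 - 0.02*13.4306 = 0.8506
  y_4 = -1.2215 - 0.02*-17.1014 = -0.8795
f(0.8506, -0.8795) = 6*0.8506^2 + 7*(-0.8795)^2 = 9.7558


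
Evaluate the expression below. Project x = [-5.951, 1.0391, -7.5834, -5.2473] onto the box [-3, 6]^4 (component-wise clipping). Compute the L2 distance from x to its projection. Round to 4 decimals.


Project each component onto [-3, 6].
clip(-5.951) = -3.0, clip(1.0391) = 1.0391, clip(-7.5834) = -3.0, clip(-5.2473) = -3.0
Projection = [-3.0, 1.0391, -3.0, -3.0]
Squared diffs: [8.7084, 0.0, 21.0076, 5.0504]
Distance = sqrt(34.7664) = 5.8963


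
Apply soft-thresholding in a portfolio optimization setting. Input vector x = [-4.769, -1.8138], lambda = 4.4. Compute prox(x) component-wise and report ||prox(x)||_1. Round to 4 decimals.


Soft-thresholding with lambda = 4.4:
prox(-4.769) = sign(-4.769)*max(|-4.769| - 4.4, 0) = -0.369
prox(-1.8138) = sign(-1.8138)*max(|-1.8138| - 4.4, 0) = 0.0
prox(x) = [-0.369, 0.0]
||prox(x)||_1 = 0.369 + 0.0 = 0.369


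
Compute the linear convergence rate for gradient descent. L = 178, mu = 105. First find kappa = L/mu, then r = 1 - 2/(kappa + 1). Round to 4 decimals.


Step 1: Compute the condition number.
kappa = L/mu = 178/105 = 1.6952
Step 2: Compute the convergence rate.
r = 1 - 2/(kappa + 1) = 1 - 2*mu/(L + mu) = (L - mu)/(L + mu) = 73/283 = 0.258


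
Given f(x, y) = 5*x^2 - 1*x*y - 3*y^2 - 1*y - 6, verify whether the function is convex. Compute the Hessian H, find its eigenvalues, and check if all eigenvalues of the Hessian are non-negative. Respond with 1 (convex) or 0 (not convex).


The Hessian of f(x,y) = 5*x^2 - 1*x*y - 3*y^2 - 1*y - 6 is:
H = [[10, -1], [-1, -6]]
Trace = 10 - 6 = 4
Determinant = 10*-6 - (-1)^2 = -61
Discriminant = (4)^2 - 4*-61 = 260.0
Eigenvalues: lambda_1 = -6.0623, lambda_2 = 10.0623
The function is not convex.

0


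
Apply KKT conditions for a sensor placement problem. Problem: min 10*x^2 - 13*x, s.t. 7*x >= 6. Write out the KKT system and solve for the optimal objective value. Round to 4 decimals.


Step 1: Try lambda = 0 (constraint inactive).
x_unc = 13/(2*10) = 0.65
Check: 7*0.65 = 4.55 < 6 -- violated!
Step 2: Constraint must be active: 7*x = 6
x* = 6/7 = 0.8571 (rounded; the exact value 6/7 is used below)
lambda = (2*10*(6/7) - 13)/7 = 0.5918
Step 3: Compute optimal value.
f(x*) = 10*(6/7)^2 - 13*(6/7) = -3.7959


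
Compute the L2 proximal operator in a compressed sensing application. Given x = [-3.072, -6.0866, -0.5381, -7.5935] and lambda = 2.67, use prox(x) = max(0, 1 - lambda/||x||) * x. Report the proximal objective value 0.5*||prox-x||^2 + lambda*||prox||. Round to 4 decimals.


Step 1: Compute ||x||.
||x|| = 10.2193
Step 2: Compute scaling factor.
scale = max(0, 1 - 2.67/10.2193) = 0.7387
Step 3: prox(x) = [-2.2694, -4.4964, -0.3975, -5.6095]
||prox(x)|| = 7.5493
Step 4: Proximal objective.
0.5*||prox-x||^2 = 3.5645
lambda*||prox|| = 20.1566
Total = 23.7212


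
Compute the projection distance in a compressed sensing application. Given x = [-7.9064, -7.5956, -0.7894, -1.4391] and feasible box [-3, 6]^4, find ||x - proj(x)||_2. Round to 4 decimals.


Project each component onto [-3, 6].
clip(-7.9064) = -3.0, clip(-7.5956) = -3.0, clip(-0.7894) = -0.7894, clip(-1.4391) = -1.4391
Projection = [-3.0, -3.0, -0.7894, -1.4391]
Squared diffs: [24.0728, 21.1195, 0.0, 0.0]
Distance = sqrt(45.1923) = 6.7225


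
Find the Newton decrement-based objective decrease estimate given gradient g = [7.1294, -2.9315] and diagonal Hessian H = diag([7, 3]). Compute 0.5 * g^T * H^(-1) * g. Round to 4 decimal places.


Step 1: H is diagonal, so H^(-1) * g = [1.0185, -0.9772].
Step 2: g^T H^(-1) g = sum_i g_i^2 / H_ii
  = (7.1294)^2/7 + (-2.9315)^2/3
  = 7.2612 + 2.8646 = 10.1258
Step 3: Objective decrease = 0.5 * g^T H^(-1) g = 5.0629


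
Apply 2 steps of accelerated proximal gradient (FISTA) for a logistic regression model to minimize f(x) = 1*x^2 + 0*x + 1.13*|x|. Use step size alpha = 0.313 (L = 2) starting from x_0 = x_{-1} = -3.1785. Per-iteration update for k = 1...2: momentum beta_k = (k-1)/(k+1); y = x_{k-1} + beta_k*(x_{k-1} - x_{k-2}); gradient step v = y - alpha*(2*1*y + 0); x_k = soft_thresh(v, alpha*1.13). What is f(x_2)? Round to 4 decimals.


FISTA on f(x) = 1*x^2 + 0*x + 1.13*|x|
L = 2, alpha = 0.313
Iteration 1: beta = 0.0, y = -3.1785 + 0.0*(-3.1785 + 3.1785) = -3.1785
  grad(y) = -6.357, v = y - alpha*grad = -1.1888
  prox(v) = soft_thresh(-1.1888, 0.3537) = -0.8351
Iteration 2: beta = 0.3333, y = -0.8351 + 0.3333*(-0.8351 + 3.1785) = -0.0539
  grad(y) = -0.1079, v = y - alpha*grad = -0.0202
  prox(v) = soft_thresh(-0.0202, 0.3537) = 0.0
f(x_2) = 1*0.0^2 + 0*0.0 + 1.13*|0.0| = 0.0


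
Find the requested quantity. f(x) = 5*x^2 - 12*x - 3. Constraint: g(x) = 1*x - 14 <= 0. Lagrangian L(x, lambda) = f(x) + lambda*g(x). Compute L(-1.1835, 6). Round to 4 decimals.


Step 1: Evaluate f(x).
f(-1.1835) = 5*(-1.1835)^2 - 12*(-1.1835) - 3 = 18.2054
Step 2: Evaluate g(x).
g(-1.1835) = 1*-1.1835 - 14 = -15.1835
Step 3: Compute Lagrangian.
L = 18.2054 + 6*-15.1835 = -72.8956


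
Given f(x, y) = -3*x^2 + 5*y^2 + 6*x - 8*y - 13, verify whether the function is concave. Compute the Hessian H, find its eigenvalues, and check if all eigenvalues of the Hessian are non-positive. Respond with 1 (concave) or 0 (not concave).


The Hessian of f(x,y) = -3*x^2 + 5*y^2 + 6*x - 8*y - 13 is:
H = [[-6, 0], [0, 10]]
Trace = -6 + 10 = 4
Determinant = -6*10 - (0)^2 = -60
Discriminant = (4)^2 - 4*-60 = 256.0
Eigenvalues: lambda_1 = -6.0, lambda_2 = 10.0
The function is not concave.

0


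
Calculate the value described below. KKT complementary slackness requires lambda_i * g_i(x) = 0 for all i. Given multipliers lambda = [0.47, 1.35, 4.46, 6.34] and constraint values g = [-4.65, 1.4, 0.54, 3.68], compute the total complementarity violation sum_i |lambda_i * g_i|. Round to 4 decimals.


KKT complementary slackness check:
lambda_1 * g_1 = 0.47 * -4.65 = -2.1855
lambda_2 * g_2 = 1.35 * 1.4 = 1.89
lambda_3 * g_3 = 4.46 * 0.54 = 2.4084
lambda_4 * g_4 = 6.34 * 3.68 = 23.3312
Total violation = 2.1855 + 1.89 + 2.4084 + 23.3312 = 29.8151


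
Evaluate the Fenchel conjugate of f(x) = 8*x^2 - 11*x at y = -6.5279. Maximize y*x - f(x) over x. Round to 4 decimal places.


f*(y) = sup_x {y*x - a*x^2 - b*x} = sup_x {(y-b)*x - a*x^2}
FOC: (y - b) - 2a*x = 0 => x* = (y - b)/(2a)
x* = (-6.5279 + 11)/(2*8) = 0.2795
f*(-6.5279) = (y-b)^2/(4a) = (-6.5279 + 11)^2/(4*8)
= 19.9997/32 = 0.625


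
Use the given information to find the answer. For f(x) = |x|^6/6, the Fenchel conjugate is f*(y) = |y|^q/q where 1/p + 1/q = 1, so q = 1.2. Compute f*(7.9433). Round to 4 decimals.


The conjugate exponent q satisfies 1/p + 1/q = 1.
p = 6, so q = 6/(6 - 1) = 1.2
|y|^q = 7.9433^1.2 = 12.0227
f*(7.9433) = 12.0227 / 1.2 = 10.0189


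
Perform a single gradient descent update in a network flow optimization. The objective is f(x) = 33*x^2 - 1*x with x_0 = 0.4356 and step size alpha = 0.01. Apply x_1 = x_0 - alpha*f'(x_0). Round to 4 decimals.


We compute the gradient at x_0 and apply the update.
f'(x) = 66*x - 1
f'(0.4356) = 66*0.4356 - 1 = 27.7496
x_1 = 0.4356 - 0.01*27.7496 = 0.1581


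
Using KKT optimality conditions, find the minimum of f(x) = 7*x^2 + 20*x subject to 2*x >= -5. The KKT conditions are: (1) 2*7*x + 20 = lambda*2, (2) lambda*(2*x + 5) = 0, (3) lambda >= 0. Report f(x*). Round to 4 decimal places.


Step 1: Try lambda = 0 (constraint inactive).
Stationarity: 2*7*x + 20 = 0
x* = -20/(2*7) = -10/7 = -1.4286 (rounded; the exact value -10/7 is used below)
Check constraint: 2*-1.4286 = -2.8572 >= -5 -- satisfied.
Step 2: Compute optimal value.
f(x*) = 7*(-10/7)^2 + 20*(-10/7) = -14.2857


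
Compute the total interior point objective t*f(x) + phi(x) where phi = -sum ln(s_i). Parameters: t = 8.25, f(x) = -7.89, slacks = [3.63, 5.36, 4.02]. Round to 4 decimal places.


Step 1: Compute log-barrier.
ln values: [1.2892, 1.679, 1.3913]
phi = -(1.2892 + 1.679 + 1.3913) = -4.3595
Step 2: Compute augmented objective.
t*f(x) = 8.25*-7.89 = -65.0925
Total = -65.0925 - 4.3595 = -69.452


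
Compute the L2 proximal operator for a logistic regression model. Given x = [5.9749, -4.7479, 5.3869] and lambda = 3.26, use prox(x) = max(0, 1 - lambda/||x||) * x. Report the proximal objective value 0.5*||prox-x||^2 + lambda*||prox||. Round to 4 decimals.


Step 1: Compute ||x||.
||x|| = 9.3413
Step 2: Compute scaling factor.
scale = max(0, 1 - 3.26/9.3413) = 0.651
Step 3: prox(x) = [3.8897, -3.0909, 3.5069]
||prox(x)|| = 6.0813
Step 4: Proximal objective.
0.5*||prox-x||^2 = 5.3138
lambda*||prox|| = 19.825
Total = 25.139


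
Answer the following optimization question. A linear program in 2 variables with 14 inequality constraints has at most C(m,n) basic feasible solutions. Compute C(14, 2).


Each vertex corresponds to some choice of n active constraints out of m, so the number of vertices is at most C(m, n) = m! / (n!(m-n)!).
m = 14, n = 2
Numerator: 14 * 13
Denominator: 2! = 2
C(14, 2) = 91


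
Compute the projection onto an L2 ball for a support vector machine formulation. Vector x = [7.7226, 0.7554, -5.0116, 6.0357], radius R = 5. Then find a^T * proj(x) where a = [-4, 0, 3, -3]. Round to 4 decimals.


Step 1: Compute ||x|| (intermediates to 6 decimals).
||x|| = sqrt(7.7226^2 + 0.7554^2 + (-5.0116)^2 + 6.0357^2) = 11.034264
Step 2: Project.
Since ||x|| > R, scale = R/||x|| = 5/11.034264 = 0.453134, proj(x) = scale * x
proj(x) = [3.499373, 0.342297, -2.270926, 2.734981]
Step 3: Dot product.
a^T * proj(x) = -4*3.499373 + 0*0.342297 + 3*(-2.270926) - 3*2.734981 = -29.0152


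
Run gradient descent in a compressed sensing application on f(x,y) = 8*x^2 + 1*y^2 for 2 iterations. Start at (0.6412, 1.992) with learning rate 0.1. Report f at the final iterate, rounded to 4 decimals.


Gradient descent on f(x,y) = 8*x^2 + 1*y^2.
Starting point: (0.6412, 1.992), alpha = 0.1
Step 1: grad_x = 2*8*0.6412 = 10.2592, grad_y = 2*1*1.992 = 3.984
  x_1 = 0.6412 - 0.1*10.2592 = -0.3847
  y_1 = 1.992 - 0.1*3.984 = 1.5936
Step 2: grad_x = 2*8*-0.3847 = -6.1555, grad_y = 2*1*1.5936 = 3.1872
  x_2 = -0.3847 - 0.1*-6.1555 = 0.2308
  y_2 = 1.5936 - 0.1*3.1872 = 1.2749
f(0.2308, 1.2749) = 8*0.2308^2 + 1*1.2749^2 = 2.0516


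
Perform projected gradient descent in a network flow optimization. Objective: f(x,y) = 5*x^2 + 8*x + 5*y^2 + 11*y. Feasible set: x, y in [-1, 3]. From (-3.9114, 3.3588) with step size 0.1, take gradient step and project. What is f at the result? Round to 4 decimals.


Step 1: Compute gradient at (-3.9114, 3.3588).
grad_x = 2*5*-3.9114 + 8 = -31.114
grad_y = 2*5*3.3588 + 11 = 44.588
Step 2: Gradient step.
x_raw = -3.9114 - 0.1*-31.114 = -0.8
y_raw = 3.3588 - 0.1*44.588 = -1.1
Step 3: Project onto [-1, 3].
x_proj = clip(-0.8) = -0.8
y_proj = clip(-1.1) = -1.0
Step 4: Evaluate f.
f(-0.8, -1.0) = -9.2


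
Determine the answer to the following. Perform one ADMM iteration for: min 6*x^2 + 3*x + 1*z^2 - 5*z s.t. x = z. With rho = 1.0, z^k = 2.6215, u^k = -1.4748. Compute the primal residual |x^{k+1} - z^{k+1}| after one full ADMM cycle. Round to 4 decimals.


ADMM iteration with rho = 1.0, z^k = 2.6215, u^k = -1.4748
Step 1: x-update.
Minimize 6*x^2 + 3*x + (1.0/2)*(x - 2.6215 - 1.4748)^2
FOC: (2*6 + 1.0)*x = -3 + 1.0*(2.6215 + 1.4748)
x^{k+1} = 0.0843
Step 2: z-update.
Minimize 1*z^2 - 5*z + (1.0/2)*(0.0843 - z - 1.4748)^2
FOC: (2*1 + 1.0)*z = 5 + 1.0*(0.0843 - 1.4748)
z^{k+1} = 1.2032
Step 3: u-update.
u^{k+1} = -1.4748 + 0.0843 - 1.2032 = -2.5936
Step 4: Primal residual = |0.0843 - 1.2032| = 1.1188
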